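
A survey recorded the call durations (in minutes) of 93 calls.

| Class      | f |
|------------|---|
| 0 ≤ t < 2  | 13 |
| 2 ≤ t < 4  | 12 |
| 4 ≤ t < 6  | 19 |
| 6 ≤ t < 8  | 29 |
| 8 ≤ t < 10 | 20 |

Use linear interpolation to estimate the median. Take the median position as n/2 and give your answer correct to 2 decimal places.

Cumulative frequencies: 13, 25, 44, 73, 93
n = 93; position = n/2 = 46.5.
This falls in the class 6 ≤ t < 8: L = 6, F = 44, f = 29, h = 2.
Median ≈ 6 + ((46.5 − 44) / 29) × 2 = 6.1724

6.17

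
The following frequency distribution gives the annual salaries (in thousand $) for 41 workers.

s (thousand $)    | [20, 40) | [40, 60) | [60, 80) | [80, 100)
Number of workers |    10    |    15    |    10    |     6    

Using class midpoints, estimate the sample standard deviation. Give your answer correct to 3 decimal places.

Midpoints: 30, 50, 70, 90
n = 41, Σfm = 2290, mean = 55.8537
Σfm² = 144100
Σf(m − x̄)² = Σfm² − (Σfm)²/n = 144100 − 2290²/41 = 16195.1220
Sample variance = 16195.1220 / 40 = 404.8780
Standard deviation = √404.8780 = 20.1216

20.122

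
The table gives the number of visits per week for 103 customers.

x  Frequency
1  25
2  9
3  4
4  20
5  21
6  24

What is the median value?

Cumulative frequencies: 25, 34, 38, 58, 79, 103
n = 103, so the median is the value in position (n+1)/2 = 52.
Position 52 falls at value 4.

4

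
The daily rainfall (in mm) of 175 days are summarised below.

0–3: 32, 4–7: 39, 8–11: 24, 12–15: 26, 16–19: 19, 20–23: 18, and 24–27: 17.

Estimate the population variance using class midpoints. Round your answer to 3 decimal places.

Midpoints: 1.5, 5.5, 9.5, 13.5, 17.5, 21.5, 25.5
n = 175, Σfm = 1994.5, mean = 11.3971
Σfm² = 33349.75
Σf(m − x̄)² = Σfm² − (Σfm)²/n = 33349.75 − 1994.5²/175 = 10618.1486
Population variance = 10618.1486 / 175 = 60.6751

60.675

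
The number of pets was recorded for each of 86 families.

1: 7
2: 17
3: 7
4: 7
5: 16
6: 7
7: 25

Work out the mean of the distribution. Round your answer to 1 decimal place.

4.5

Values: 1, 2, 3, 4, 5, 6, 7
Σfx = 7×1 + 17×2 + 7×3 + 7×4 + 16×5 + 7×6 + 25×7 = 387
n = Σf = 86
Mean = 387 / 86 = 4.5000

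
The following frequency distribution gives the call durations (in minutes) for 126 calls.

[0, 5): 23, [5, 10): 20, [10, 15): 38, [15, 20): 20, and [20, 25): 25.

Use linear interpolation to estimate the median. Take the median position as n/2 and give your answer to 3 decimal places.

Cumulative frequencies: 23, 43, 81, 101, 126
n = 126; position = n/2 = 63.
This falls in the class [10, 15): L = 10, F = 43, f = 38, h = 5.
Median ≈ 10 + ((63 − 43) / 38) × 5 = 12.6316

12.632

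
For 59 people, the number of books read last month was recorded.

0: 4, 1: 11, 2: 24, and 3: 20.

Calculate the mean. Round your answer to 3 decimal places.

Values: 0, 1, 2, 3
Σfx = 4×0 + 11×1 + 24×2 + 20×3 = 119
n = Σf = 59
Mean = 119 / 59 = 2.0169

2.017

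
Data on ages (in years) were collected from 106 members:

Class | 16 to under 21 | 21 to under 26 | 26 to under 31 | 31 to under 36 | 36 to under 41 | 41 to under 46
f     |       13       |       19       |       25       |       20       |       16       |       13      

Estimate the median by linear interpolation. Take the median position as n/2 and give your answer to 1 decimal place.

30.2

Cumulative frequencies: 13, 32, 57, 77, 93, 106
n = 106; position = n/2 = 53.
This falls in the class 26 to under 31: L = 26, F = 32, f = 25, h = 5.
Median ≈ 26 + ((53 − 32) / 25) × 5 = 30.2000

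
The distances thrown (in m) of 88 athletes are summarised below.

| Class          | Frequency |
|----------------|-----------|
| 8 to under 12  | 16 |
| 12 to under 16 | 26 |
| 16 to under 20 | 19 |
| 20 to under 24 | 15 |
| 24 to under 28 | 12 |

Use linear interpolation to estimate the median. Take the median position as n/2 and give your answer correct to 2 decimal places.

16.42

Cumulative frequencies: 16, 42, 61, 76, 88
n = 88; position = n/2 = 44.
This falls in the class 16 to under 20: L = 16, F = 42, f = 19, h = 4.
Median ≈ 16 + ((44 − 42) / 19) × 4 = 16.4211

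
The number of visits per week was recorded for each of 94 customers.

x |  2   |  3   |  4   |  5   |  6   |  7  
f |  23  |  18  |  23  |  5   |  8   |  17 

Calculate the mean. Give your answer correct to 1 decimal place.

4.1

Values: 2, 3, 4, 5, 6, 7
Σfx = 23×2 + 18×3 + 23×4 + 5×5 + 8×6 + 17×7 = 384
n = Σf = 94
Mean = 384 / 94 = 4.0851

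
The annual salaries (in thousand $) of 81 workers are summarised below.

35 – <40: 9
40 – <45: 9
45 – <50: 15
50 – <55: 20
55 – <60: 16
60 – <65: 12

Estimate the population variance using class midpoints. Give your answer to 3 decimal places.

58.970

Midpoints: 37.5, 42.5, 47.5, 52.5, 57.5, 62.5
n = 81, Σfm = 4152.5, mean = 51.2654
Σfm² = 217656.25
Σf(m − x̄)² = Σfm² − (Σfm)²/n = 217656.25 − 4152.5²/81 = 4776.5432
Population variance = 4776.5432 / 81 = 58.9697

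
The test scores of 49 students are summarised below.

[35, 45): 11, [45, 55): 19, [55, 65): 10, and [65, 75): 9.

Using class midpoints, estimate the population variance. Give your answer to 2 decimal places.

104.29

Midpoints: 40, 50, 60, 70
n = 49, Σfm = 2620, mean = 53.4694
Σfm² = 145200
Σf(m − x̄)² = Σfm² − (Σfm)²/n = 145200 − 2620²/49 = 5110.2041
Population variance = 5110.2041 / 49 = 104.2899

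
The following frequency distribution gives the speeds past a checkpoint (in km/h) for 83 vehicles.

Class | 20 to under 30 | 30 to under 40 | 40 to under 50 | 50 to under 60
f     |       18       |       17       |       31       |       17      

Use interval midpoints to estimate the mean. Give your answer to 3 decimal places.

Midpoints: 25, 35, 45, 55
Σfm = 18×25 + 17×35 + 31×45 + 17×55 = 3375
n = Σf = 83
Mean = 3375 / 83 = 40.6627

40.663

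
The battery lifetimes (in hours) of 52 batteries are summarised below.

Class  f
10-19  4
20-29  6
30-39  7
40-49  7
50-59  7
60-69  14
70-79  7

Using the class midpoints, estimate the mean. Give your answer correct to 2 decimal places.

Midpoints: 14.5, 24.5, 34.5, 44.5, 54.5, 64.5, 74.5
Σfm = 4×14.5 + 6×24.5 + 7×34.5 + 7×44.5 + 7×54.5 + 14×64.5 + 7×74.5 = 2564
n = Σf = 52
Mean = 2564 / 52 = 49.3077

49.31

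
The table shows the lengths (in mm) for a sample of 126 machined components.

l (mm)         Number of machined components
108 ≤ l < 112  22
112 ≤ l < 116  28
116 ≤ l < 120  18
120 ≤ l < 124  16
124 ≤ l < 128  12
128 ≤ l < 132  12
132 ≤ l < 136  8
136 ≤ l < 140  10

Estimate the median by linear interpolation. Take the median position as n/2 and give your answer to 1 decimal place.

118.9

Cumulative frequencies: 22, 50, 68, 84, 96, 108, 116, 126
n = 126; position = n/2 = 63.
This falls in the class 116 ≤ l < 120: L = 116, F = 50, f = 18, h = 4.
Median ≈ 116 + ((63 − 50) / 18) × 4 = 118.8889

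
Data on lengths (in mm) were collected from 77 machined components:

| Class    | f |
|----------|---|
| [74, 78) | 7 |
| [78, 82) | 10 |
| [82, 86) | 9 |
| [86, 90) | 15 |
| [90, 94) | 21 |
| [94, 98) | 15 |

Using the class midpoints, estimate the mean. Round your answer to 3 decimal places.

Midpoints: 76, 80, 84, 88, 92, 96
Σfm = 7×76 + 10×80 + 9×84 + 15×88 + 21×92 + 15×96 = 6780
n = Σf = 77
Mean = 6780 / 77 = 88.0519

88.052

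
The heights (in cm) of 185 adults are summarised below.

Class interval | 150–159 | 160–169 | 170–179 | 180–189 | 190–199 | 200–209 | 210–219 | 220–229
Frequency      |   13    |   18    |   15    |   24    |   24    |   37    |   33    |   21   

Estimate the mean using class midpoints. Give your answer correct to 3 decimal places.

194.824

Midpoints: 154.5, 164.5, 174.5, 184.5, 194.5, 204.5, 214.5, 224.5
Σfm = 13×154.5 + 18×164.5 + 15×174.5 + 24×184.5 + 24×194.5 + 37×204.5 + 33×214.5 + 21×224.5 = 36042.5
n = Σf = 185
Mean = 36042.5 / 185 = 194.8243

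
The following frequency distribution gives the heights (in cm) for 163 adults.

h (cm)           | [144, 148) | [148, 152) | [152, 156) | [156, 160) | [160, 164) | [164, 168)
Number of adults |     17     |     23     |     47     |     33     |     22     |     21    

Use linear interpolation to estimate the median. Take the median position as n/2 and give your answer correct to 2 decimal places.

Cumulative frequencies: 17, 40, 87, 120, 142, 163
n = 163; position = n/2 = 81.5.
This falls in the class [152, 156): L = 152, F = 40, f = 47, h = 4.
Median ≈ 152 + ((81.5 − 40) / 47) × 4 = 155.5319

155.53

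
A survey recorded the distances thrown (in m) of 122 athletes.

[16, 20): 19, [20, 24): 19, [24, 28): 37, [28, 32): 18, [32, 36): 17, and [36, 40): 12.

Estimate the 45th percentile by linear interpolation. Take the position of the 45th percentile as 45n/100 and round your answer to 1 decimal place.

25.8

Cumulative frequencies: 19, 38, 75, 93, 110, 122
n = 122; position = 45n/100 = 54.9.
This falls in the class [24, 28): L = 24, F = 38, f = 37, h = 4.
45th percentile ≈ 24 + ((54.9 − 38) / 37) × 4 = 25.8270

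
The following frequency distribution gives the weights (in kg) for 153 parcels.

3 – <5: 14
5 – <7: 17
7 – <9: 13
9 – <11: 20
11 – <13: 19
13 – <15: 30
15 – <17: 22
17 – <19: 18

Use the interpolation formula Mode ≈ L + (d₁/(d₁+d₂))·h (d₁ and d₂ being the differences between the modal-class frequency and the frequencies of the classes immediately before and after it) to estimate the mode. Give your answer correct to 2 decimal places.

Modal class: 13 – <15 (highest frequency 30).
d₁ = 30 − 19 = 11, d₂ = 30 − 22 = 8
Mode ≈ 13 + (11/(11+8)) × 2 = 13 + 1.1579 = 14.1579

14.16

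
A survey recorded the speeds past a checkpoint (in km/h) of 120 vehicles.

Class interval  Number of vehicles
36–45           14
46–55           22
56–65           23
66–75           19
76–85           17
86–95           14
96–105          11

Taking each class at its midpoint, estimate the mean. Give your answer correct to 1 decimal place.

67.9

Midpoints: 40.5, 50.5, 60.5, 70.5, 80.5, 90.5, 100.5
Σfm = 14×40.5 + 22×50.5 + 23×60.5 + 19×70.5 + 17×80.5 + 14×90.5 + 11×100.5 = 8150
n = Σf = 120
Mean = 8150 / 120 = 67.9167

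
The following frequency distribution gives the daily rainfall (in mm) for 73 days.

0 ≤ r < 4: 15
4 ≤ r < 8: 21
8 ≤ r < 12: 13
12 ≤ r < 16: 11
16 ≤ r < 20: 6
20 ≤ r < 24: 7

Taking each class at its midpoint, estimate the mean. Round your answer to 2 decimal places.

Midpoints: 2, 6, 10, 14, 18, 22
Σfm = 15×2 + 21×6 + 13×10 + 11×14 + 6×18 + 7×22 = 702
n = Σf = 73
Mean = 702 / 73 = 9.6164

9.62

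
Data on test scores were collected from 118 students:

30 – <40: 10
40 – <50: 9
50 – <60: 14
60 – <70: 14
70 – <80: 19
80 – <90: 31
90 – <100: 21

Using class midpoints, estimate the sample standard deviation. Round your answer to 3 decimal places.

18.834

Midpoints: 35, 45, 55, 65, 75, 85, 95
n = 118, Σfm = 8490, mean = 71.9492
Σfm² = 652350
Σf(m − x̄)² = Σfm² − (Σfm)²/n = 652350 − 8490²/118 = 41501.6949
Sample variance = 41501.6949 / 117 = 354.7153
Standard deviation = √354.7153 = 18.8339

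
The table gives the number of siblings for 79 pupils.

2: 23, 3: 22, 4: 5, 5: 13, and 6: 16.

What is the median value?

Cumulative frequencies: 23, 45, 50, 63, 79
n = 79, so the median is the value in position (n+1)/2 = 40.
Position 40 falls at value 3.

3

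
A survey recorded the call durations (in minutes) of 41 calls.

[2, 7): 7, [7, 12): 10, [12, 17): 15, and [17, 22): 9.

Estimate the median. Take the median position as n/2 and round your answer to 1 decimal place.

Cumulative frequencies: 7, 17, 32, 41
n = 41; position = n/2 = 20.5.
This falls in the class [12, 17): L = 12, F = 17, f = 15, h = 5.
Median ≈ 12 + ((20.5 − 17) / 15) × 5 = 13.1667

13.2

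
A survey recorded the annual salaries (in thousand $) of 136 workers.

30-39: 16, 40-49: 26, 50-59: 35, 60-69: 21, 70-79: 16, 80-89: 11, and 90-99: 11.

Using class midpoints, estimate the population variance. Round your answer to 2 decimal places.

Midpoints: 34.5, 44.5, 54.5, 64.5, 74.5, 84.5, 94.5
n = 136, Σfm = 8132, mean = 59.7941
Σfm² = 527434
Σf(m − x̄)² = Σfm² − (Σfm)²/n = 527434 − 8132²/136 = 41188.2353
Population variance = 41188.2353 / 136 = 302.8547

302.85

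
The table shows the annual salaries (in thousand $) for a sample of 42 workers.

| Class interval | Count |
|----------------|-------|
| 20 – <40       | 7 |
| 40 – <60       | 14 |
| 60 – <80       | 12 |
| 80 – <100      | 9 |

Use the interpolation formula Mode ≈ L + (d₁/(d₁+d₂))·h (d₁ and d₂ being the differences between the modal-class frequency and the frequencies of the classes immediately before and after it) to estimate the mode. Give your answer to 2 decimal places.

Modal class: 40 – <60 (highest frequency 14).
d₁ = 14 − 7 = 7, d₂ = 14 − 12 = 2
Mode ≈ 40 + (7/(7+2)) × 20 = 40 + 15.5556 = 55.5556

55.56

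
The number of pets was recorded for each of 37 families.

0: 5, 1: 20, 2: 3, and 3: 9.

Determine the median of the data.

Cumulative frequencies: 5, 25, 28, 37
n = 37, so the median is the value in position (n+1)/2 = 19.
Position 19 falls at value 1.

1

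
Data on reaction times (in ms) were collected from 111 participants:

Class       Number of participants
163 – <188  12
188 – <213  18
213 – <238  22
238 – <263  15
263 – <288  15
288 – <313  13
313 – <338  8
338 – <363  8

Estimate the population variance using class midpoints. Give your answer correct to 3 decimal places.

2640.309

Midpoints: 175.5, 200.5, 225.5, 250.5, 275.5, 300.5, 325.5, 350.5
n = 111, Σfm = 27880.5, mean = 251.1757
Σfm² = 7295977.75
Σf(m − x̄)² = Σfm² − (Σfm)²/n = 7295977.75 − 27880.5²/111 = 293074.3243
Population variance = 293074.3243 / 111 = 2640.3092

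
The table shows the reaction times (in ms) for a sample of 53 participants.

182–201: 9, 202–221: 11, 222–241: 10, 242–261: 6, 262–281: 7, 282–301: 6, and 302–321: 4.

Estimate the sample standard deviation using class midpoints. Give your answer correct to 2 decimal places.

Midpoints: 191.5, 211.5, 231.5, 251.5, 271.5, 291.5, 311.5
n = 53, Σfm = 12769.5, mean = 240.9340
Σfm² = 3151489.25
Σf(m − x̄)² = Σfm² − (Σfm)²/n = 3151489.25 − 12769.5²/53 = 74883.0189
Sample variance = 74883.0189 / 52 = 1440.0581
Standard deviation = √1440.0581 = 37.9481

37.95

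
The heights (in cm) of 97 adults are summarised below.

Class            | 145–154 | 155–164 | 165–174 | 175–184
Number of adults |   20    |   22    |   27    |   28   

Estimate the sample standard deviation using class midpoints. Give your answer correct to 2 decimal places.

Midpoints: 149.5, 159.5, 169.5, 179.5
n = 97, Σfm = 16101.5, mean = 165.9948
Σfm² = 2684574.25
Σf(m − x̄)² = Σfm² − (Σfm)²/n = 2684574.25 − 16101.5²/97 = 11808.2474
Sample variance = 11808.2474 / 96 = 123.0026
Standard deviation = √123.0026 = 11.0907

11.09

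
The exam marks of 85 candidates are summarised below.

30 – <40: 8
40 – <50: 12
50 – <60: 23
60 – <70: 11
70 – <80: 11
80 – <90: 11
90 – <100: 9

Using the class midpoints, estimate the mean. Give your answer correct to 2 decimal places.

Midpoints: 35, 45, 55, 65, 75, 85, 95
Σfm = 8×35 + 12×45 + 23×55 + 11×65 + 11×75 + 11×85 + 9×95 = 5415
n = Σf = 85
Mean = 5415 / 85 = 63.7059

63.71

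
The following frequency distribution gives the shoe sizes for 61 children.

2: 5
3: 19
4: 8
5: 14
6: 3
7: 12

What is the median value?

Cumulative frequencies: 5, 24, 32, 46, 49, 61
n = 61, so the median is the value in position (n+1)/2 = 31.
Position 31 falls at value 4.

4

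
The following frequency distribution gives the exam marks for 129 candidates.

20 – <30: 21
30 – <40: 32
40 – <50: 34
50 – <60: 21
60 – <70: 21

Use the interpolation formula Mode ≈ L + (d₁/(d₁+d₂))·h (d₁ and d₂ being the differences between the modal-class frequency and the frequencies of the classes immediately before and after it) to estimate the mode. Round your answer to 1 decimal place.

41.3

Modal class: 40 – <50 (highest frequency 34).
d₁ = 34 − 32 = 2, d₂ = 34 − 21 = 13
Mode ≈ 40 + (2/(2+13)) × 10 = 40 + 1.3333 = 41.3333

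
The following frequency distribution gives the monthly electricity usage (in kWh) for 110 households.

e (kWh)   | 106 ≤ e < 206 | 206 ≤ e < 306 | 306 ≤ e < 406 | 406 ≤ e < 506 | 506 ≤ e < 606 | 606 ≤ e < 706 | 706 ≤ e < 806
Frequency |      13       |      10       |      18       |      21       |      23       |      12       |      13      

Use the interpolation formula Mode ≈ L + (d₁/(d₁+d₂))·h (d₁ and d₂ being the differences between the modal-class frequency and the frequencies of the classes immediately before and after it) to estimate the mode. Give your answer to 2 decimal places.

521.38

Modal class: 506 ≤ e < 606 (highest frequency 23).
d₁ = 23 − 21 = 2, d₂ = 23 − 12 = 11
Mode ≈ 506 + (2/(2+11)) × 100 = 506 + 15.3846 = 521.3846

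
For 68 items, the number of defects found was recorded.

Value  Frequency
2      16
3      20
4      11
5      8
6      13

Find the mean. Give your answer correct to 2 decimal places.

Values: 2, 3, 4, 5, 6
Σfx = 16×2 + 20×3 + 11×4 + 8×5 + 13×6 = 254
n = Σf = 68
Mean = 254 / 68 = 3.7353

3.74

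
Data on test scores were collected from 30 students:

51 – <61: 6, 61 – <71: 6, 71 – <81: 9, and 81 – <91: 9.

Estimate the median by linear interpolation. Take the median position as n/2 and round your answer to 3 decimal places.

74.333

Cumulative frequencies: 6, 12, 21, 30
n = 30; position = n/2 = 15.
This falls in the class 71 – <81: L = 71, F = 12, f = 9, h = 10.
Median ≈ 71 + ((15 − 12) / 9) × 10 = 74.3333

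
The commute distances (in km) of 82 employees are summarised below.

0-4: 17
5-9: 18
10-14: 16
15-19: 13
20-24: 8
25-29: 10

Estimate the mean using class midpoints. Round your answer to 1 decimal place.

Midpoints: 2, 7, 12, 17, 22, 27
Σfm = 17×2 + 18×7 + 16×12 + 13×17 + 8×22 + 10×27 = 1019
n = Σf = 82
Mean = 1019 / 82 = 12.4268

12.4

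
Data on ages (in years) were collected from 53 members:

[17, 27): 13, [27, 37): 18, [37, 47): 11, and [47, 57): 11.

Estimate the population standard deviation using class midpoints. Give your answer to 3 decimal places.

10.680

Midpoints: 22, 32, 42, 52
n = 53, Σfm = 1896, mean = 35.7736
Σfm² = 73872
Σf(m − x̄)² = Σfm² − (Σfm)²/n = 73872 − 1896²/53 = 6045.2830
Population variance = 6045.2830 / 53 = 114.0619
Standard deviation = √114.0619 = 10.6800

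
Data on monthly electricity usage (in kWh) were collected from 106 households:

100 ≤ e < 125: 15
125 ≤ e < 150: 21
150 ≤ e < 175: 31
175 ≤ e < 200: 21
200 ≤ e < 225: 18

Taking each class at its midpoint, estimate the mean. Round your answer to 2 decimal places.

Midpoints: 112.5, 137.5, 162.5, 187.5, 212.5
Σfm = 15×112.5 + 21×137.5 + 31×162.5 + 21×187.5 + 18×212.5 = 17375
n = Σf = 106
Mean = 17375 / 106 = 163.9151

163.92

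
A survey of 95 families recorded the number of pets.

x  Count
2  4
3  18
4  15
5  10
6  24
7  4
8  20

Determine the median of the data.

6

Cumulative frequencies: 4, 22, 37, 47, 71, 75, 95
n = 95, so the median is the value in position (n+1)/2 = 48.
Position 48 falls at value 6.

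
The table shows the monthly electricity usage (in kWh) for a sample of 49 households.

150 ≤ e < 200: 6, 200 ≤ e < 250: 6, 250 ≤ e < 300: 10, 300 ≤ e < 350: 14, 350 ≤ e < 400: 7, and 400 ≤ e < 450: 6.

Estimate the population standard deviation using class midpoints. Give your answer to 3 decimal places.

Midpoints: 175, 225, 275, 325, 375, 425
n = 49, Σfm = 14875, mean = 303.5714
Σfm² = 4790625
Σf(m − x̄)² = Σfm² − (Σfm)²/n = 4790625 − 14875²/49 = 275000.0000
Population variance = 275000.0000 / 49 = 5612.2449
Standard deviation = √5612.2449 = 74.9149

74.915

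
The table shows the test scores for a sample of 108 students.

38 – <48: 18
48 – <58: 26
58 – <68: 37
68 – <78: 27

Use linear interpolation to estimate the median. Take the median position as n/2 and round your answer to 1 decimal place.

60.7

Cumulative frequencies: 18, 44, 81, 108
n = 108; position = n/2 = 54.
This falls in the class 58 – <68: L = 58, F = 44, f = 37, h = 10.
Median ≈ 58 + ((54 − 44) / 37) × 10 = 60.7027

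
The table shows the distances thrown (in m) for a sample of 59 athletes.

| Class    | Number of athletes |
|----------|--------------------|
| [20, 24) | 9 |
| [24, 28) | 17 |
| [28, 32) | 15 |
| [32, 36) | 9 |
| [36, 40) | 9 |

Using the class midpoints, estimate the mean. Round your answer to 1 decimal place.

29.5

Midpoints: 22, 26, 30, 34, 38
Σfm = 9×22 + 17×26 + 15×30 + 9×34 + 9×38 = 1738
n = Σf = 59
Mean = 1738 / 59 = 29.4576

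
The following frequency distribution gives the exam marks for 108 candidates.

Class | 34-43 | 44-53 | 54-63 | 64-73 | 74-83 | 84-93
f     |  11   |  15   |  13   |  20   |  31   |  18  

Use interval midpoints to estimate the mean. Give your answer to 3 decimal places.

Midpoints: 38.5, 48.5, 58.5, 68.5, 78.5, 88.5
Σfm = 11×38.5 + 15×48.5 + 13×58.5 + 20×68.5 + 31×78.5 + 18×88.5 = 7308
n = Σf = 108
Mean = 7308 / 108 = 67.6667

67.667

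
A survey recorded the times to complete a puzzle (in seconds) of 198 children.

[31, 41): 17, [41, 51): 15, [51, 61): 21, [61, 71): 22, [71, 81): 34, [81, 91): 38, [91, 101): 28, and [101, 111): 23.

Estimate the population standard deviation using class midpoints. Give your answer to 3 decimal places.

20.950

Midpoints: 36, 46, 56, 66, 76, 86, 96, 106
n = 198, Σfm = 14908, mean = 75.2929
Σfm² = 1209368
Σf(m − x̄)² = Σfm² − (Σfm)²/n = 1209368 − 14908²/198 = 86901.0101
Population variance = 86901.0101 / 198 = 438.8940
Standard deviation = √438.8940 = 20.9498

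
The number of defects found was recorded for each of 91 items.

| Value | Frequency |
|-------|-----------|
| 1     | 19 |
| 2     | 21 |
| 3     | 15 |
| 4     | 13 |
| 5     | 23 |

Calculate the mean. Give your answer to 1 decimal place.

3.0

Values: 1, 2, 3, 4, 5
Σfx = 19×1 + 21×2 + 15×3 + 13×4 + 23×5 = 273
n = Σf = 91
Mean = 273 / 91 = 3.0000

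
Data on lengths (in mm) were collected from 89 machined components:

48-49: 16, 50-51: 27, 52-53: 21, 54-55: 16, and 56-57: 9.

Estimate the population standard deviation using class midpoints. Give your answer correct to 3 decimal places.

Midpoints: 48.5, 50.5, 52.5, 54.5, 56.5
n = 89, Σfm = 4622.5, mean = 51.9382
Σfm² = 240628.25
Σf(m − x̄)² = Σfm² − (Σfm)²/n = 240628.25 − 4622.5²/89 = 543.9101
Population variance = 543.9101 / 89 = 6.1113
Standard deviation = √6.1113 = 2.4721

2.472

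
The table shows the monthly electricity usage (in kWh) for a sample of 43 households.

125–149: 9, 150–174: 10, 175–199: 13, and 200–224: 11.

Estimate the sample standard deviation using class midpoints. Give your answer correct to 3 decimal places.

Midpoints: 137, 162, 187, 212
n = 43, Σfm = 7616, mean = 177.1163
Σfm² = 1380342
Σf(m − x̄)² = Σfm² − (Σfm)²/n = 1380342 − 7616²/43 = 31424.4186
Sample variance = 31424.4186 / 42 = 748.2004
Standard deviation = √748.2004 = 27.3533

27.353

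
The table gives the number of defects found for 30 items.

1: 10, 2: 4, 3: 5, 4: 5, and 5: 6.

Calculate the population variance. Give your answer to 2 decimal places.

Values: 1, 2, 3, 4, 5
n = 30, Σfx = 83, mean = 2.7667
Σfx² = 301
Σf(x − x̄)² = Σfx² − (Σfx)²/n = 301 − 83²/30 = 71.3667
Population variance = 71.3667 / 30 = 2.3789

2.38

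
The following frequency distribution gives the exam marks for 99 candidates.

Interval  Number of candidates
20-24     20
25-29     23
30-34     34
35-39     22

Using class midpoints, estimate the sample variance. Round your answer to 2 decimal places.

27.56

Midpoints: 22, 27, 32, 37
n = 99, Σfm = 2963, mean = 29.9293
Σfm² = 91381
Σf(m − x̄)² = Σfm² − (Σfm)²/n = 91381 − 2963²/99 = 2700.5051
Sample variance = 2700.5051 / 98 = 27.5562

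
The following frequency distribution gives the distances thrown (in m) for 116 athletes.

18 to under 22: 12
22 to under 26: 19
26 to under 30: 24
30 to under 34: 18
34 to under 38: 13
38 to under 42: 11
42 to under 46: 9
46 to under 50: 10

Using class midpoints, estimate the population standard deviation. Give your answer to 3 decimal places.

Midpoints: 20, 24, 28, 32, 36, 40, 44, 48
n = 116, Σfm = 3728, mean = 32.1379
Σfm² = 127904
Σf(m − x̄)² = Σfm² − (Σfm)²/n = 127904 − 3728²/116 = 8093.7931
Population variance = 8093.7931 / 116 = 69.7741
Standard deviation = √69.7741 = 8.3531

8.353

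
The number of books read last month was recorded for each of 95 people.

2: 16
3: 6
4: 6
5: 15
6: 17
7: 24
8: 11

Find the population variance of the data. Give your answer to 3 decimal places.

3.950

Values: 2, 3, 4, 5, 6, 7, 8
n = 95, Σfx = 507, mean = 5.3368
Σfx² = 3081
Σf(x − x̄)² = Σfx² − (Σfx)²/n = 3081 − 507²/95 = 375.2211
Population variance = 375.2211 / 95 = 3.9497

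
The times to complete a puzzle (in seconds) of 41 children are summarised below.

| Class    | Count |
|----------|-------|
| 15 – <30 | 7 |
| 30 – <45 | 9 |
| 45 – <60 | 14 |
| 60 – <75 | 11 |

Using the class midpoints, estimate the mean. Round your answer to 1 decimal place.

48.1

Midpoints: 22.5, 37.5, 52.5, 67.5
Σfm = 7×22.5 + 9×37.5 + 14×52.5 + 11×67.5 = 1972.5
n = Σf = 41
Mean = 1972.5 / 41 = 48.1098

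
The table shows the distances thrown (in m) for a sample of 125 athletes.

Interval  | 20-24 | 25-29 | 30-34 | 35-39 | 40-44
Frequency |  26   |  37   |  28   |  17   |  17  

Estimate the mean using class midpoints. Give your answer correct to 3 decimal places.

Midpoints: 22, 27, 32, 37, 42
Σfm = 26×22 + 37×27 + 28×32 + 17×37 + 17×42 = 3810
n = Σf = 125
Mean = 3810 / 125 = 30.4800

30.480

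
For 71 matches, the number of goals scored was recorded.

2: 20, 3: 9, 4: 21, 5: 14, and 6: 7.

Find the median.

4

Cumulative frequencies: 20, 29, 50, 64, 71
n = 71, so the median is the value in position (n+1)/2 = 36.
Position 36 falls at value 4.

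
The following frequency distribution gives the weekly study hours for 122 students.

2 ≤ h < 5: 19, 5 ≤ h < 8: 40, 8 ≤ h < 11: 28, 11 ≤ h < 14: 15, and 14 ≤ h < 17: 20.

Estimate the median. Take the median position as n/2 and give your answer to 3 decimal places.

Cumulative frequencies: 19, 59, 87, 102, 122
n = 122; position = n/2 = 61.
This falls in the class 8 ≤ h < 11: L = 8, F = 59, f = 28, h = 3.
Median ≈ 8 + ((61 − 59) / 28) × 3 = 8.2143

8.214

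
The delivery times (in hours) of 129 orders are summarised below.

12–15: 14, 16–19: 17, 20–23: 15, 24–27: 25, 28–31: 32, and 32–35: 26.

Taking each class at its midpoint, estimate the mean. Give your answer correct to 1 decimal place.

25.3

Midpoints: 13.5, 17.5, 21.5, 25.5, 29.5, 33.5
Σfm = 14×13.5 + 17×17.5 + 15×21.5 + 25×25.5 + 32×29.5 + 26×33.5 = 3261.5
n = Σf = 129
Mean = 3261.5 / 129 = 25.2829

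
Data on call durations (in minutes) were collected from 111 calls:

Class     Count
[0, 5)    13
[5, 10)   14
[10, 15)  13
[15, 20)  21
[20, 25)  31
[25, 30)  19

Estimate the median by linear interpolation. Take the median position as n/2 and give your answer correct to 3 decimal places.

18.690

Cumulative frequencies: 13, 27, 40, 61, 92, 111
n = 111; position = n/2 = 55.5.
This falls in the class [15, 20): L = 15, F = 40, f = 21, h = 5.
Median ≈ 15 + ((55.5 − 40) / 21) × 5 = 18.6905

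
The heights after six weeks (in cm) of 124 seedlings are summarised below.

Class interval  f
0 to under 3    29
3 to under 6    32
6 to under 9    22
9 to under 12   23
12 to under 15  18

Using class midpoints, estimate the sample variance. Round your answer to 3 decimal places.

17.213

Midpoints: 1.5, 4.5, 7.5, 10.5, 13.5
n = 124, Σfm = 837, mean = 6.7500
Σfm² = 7767
Σf(m − x̄)² = Σfm² − (Σfm)²/n = 7767 − 837²/124 = 2117.2500
Sample variance = 2117.2500 / 123 = 17.2134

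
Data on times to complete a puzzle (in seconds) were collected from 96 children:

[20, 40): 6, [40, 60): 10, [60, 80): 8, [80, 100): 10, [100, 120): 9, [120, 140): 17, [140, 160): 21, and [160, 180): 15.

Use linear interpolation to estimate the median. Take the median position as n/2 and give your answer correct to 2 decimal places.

Cumulative frequencies: 6, 16, 24, 34, 43, 60, 81, 96
n = 96; position = n/2 = 48.
This falls in the class [120, 140): L = 120, F = 43, f = 17, h = 20.
Median ≈ 120 + ((48 − 43) / 17) × 20 = 125.8824

125.88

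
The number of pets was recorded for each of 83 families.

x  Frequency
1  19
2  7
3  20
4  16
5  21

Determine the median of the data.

Cumulative frequencies: 19, 26, 46, 62, 83
n = 83, so the median is the value in position (n+1)/2 = 42.
Position 42 falls at value 3.

3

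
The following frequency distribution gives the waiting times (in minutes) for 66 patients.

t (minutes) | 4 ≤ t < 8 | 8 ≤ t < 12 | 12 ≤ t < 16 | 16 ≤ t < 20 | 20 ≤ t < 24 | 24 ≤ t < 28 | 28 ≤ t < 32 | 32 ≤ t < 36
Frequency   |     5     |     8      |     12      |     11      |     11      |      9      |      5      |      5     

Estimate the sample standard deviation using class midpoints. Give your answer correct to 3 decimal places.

7.912

Midpoints: 6, 10, 14, 18, 22, 26, 30, 34
n = 66, Σfm = 1272, mean = 19.2727
Σfm² = 28584
Σf(m − x̄)² = Σfm² − (Σfm)²/n = 28584 − 1272²/66 = 4069.0909
Sample variance = 4069.0909 / 65 = 62.6014
Standard deviation = √62.6014 = 7.9121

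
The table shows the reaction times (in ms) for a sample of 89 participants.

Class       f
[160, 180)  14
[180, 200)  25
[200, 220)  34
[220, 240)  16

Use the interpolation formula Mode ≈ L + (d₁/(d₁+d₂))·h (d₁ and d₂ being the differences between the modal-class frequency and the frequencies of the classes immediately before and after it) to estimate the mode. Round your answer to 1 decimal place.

Modal class: [200, 220) (highest frequency 34).
d₁ = 34 − 25 = 9, d₂ = 34 − 16 = 18
Mode ≈ 200 + (9/(9+18)) × 20 = 200 + 6.6667 = 206.6667

206.7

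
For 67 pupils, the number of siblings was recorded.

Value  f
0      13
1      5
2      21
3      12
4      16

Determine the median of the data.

Cumulative frequencies: 13, 18, 39, 51, 67
n = 67, so the median is the value in position (n+1)/2 = 34.
Position 34 falls at value 2.

2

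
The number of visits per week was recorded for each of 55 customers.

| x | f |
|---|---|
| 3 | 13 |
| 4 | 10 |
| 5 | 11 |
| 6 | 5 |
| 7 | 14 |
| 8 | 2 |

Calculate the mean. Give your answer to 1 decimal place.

Values: 3, 4, 5, 6, 7, 8
Σfx = 13×3 + 10×4 + 11×5 + 5×6 + 14×7 + 2×8 = 278
n = Σf = 55
Mean = 278 / 55 = 5.0545

5.1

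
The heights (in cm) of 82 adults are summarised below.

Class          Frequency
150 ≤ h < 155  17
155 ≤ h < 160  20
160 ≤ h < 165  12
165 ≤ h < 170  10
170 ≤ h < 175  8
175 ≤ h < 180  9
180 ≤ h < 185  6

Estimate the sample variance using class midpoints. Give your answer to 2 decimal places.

92.76

Midpoints: 152.5, 157.5, 162.5, 167.5, 172.5, 177.5, 182.5
n = 82, Σfm = 13440, mean = 163.9024
Σfm² = 2210362.5
Σf(m − x̄)² = Σfm² − (Σfm)²/n = 2210362.5 − 13440²/82 = 7513.7195
Sample variance = 7513.7195 / 81 = 92.7620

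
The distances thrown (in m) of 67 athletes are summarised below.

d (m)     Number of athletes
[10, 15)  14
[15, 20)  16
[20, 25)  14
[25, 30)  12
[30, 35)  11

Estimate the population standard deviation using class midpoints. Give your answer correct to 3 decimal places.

Midpoints: 12.5, 17.5, 22.5, 27.5, 32.5
n = 67, Σfm = 1457.5, mean = 21.7537
Σfm² = 34868.75
Σf(m − x̄)² = Σfm² − (Σfm)²/n = 34868.75 − 1457.5²/67 = 3162.6866
Population variance = 3162.6866 / 67 = 47.2043
Standard deviation = √47.2043 = 6.8705

6.871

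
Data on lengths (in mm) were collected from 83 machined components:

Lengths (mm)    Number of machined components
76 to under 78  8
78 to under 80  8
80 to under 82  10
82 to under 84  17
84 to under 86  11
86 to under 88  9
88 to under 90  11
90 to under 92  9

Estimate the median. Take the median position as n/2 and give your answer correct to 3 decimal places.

83.824

Cumulative frequencies: 8, 16, 26, 43, 54, 63, 74, 83
n = 83; position = n/2 = 41.5.
This falls in the class 82 to under 84: L = 82, F = 26, f = 17, h = 2.
Median ≈ 82 + ((41.5 − 26) / 17) × 2 = 83.8235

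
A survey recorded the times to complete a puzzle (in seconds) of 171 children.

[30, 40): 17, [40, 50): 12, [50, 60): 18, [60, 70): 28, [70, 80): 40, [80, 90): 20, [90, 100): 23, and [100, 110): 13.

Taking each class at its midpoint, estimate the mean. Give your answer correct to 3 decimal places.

71.316

Midpoints: 35, 45, 55, 65, 75, 85, 95, 105
Σfm = 17×35 + 12×45 + 18×55 + 28×65 + 40×75 + 20×85 + 23×95 + 13×105 = 12195
n = Σf = 171
Mean = 12195 / 171 = 71.3158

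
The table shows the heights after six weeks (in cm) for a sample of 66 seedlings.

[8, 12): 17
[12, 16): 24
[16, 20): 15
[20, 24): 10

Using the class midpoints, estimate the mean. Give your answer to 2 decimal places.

15.09

Midpoints: 10, 14, 18, 22
Σfm = 17×10 + 24×14 + 15×18 + 10×22 = 996
n = Σf = 66
Mean = 996 / 66 = 15.0909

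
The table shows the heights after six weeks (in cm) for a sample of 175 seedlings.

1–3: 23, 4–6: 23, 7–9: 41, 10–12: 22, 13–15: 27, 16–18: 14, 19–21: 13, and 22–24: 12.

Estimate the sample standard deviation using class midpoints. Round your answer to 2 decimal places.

6.15

Midpoints: 2, 5, 8, 11, 14, 17, 20, 23
n = 175, Σfm = 1883, mean = 10.7600
Σfm² = 26839
Σf(m − x̄)² = Σfm² − (Σfm)²/n = 26839 − 1883²/175 = 6577.9200
Sample variance = 6577.9200 / 174 = 37.8041
Standard deviation = √37.8041 = 6.1485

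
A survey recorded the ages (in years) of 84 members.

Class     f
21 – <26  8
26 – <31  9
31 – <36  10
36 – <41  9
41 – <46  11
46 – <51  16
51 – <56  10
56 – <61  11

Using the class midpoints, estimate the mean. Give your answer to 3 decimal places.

42.369

Midpoints: 23.5, 28.5, 33.5, 38.5, 43.5, 48.5, 53.5, 58.5
Σfm = 8×23.5 + 9×28.5 + 10×33.5 + 9×38.5 + 11×43.5 + 16×48.5 + 10×53.5 + 11×58.5 = 3559
n = Σf = 84
Mean = 3559 / 84 = 42.3690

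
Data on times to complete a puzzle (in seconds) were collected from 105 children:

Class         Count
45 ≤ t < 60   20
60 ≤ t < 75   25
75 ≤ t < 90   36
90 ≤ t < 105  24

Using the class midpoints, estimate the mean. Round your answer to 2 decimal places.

Midpoints: 52.5, 67.5, 82.5, 97.5
Σfm = 20×52.5 + 25×67.5 + 36×82.5 + 24×97.5 = 8047.5
n = Σf = 105
Mean = 8047.5 / 105 = 76.6429

76.64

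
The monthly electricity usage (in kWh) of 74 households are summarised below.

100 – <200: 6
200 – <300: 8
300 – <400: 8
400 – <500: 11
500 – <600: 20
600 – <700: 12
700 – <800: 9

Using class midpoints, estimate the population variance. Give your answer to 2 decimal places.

31302.05

Midpoints: 150, 250, 350, 450, 550, 650, 750
n = 74, Σfm = 36200, mean = 489.1892
Σfm² = 20025000
Σf(m − x̄)² = Σfm² − (Σfm)²/n = 20025000 − 36200²/74 = 2316351.3514
Population variance = 2316351.3514 / 74 = 31302.0453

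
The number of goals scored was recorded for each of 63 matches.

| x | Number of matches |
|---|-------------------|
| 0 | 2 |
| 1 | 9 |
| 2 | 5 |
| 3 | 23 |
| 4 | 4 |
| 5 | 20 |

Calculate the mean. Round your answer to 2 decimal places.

Values: 0, 1, 2, 3, 4, 5
Σfx = 2×0 + 9×1 + 5×2 + 23×3 + 4×4 + 20×5 = 204
n = Σf = 63
Mean = 204 / 63 = 3.2381

3.24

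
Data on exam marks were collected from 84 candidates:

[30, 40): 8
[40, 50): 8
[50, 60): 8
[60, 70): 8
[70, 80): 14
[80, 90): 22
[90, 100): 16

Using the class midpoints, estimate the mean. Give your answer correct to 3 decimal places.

Midpoints: 35, 45, 55, 65, 75, 85, 95
Σfm = 8×35 + 8×45 + 8×55 + 8×65 + 14×75 + 22×85 + 16×95 = 6040
n = Σf = 84
Mean = 6040 / 84 = 71.9048

71.905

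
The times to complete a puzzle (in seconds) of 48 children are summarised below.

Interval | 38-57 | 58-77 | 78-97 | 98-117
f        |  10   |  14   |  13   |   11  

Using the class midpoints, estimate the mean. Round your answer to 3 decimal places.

77.917

Midpoints: 47.5, 67.5, 87.5, 107.5
Σfm = 10×47.5 + 14×67.5 + 13×87.5 + 11×107.5 = 3740
n = Σf = 48
Mean = 3740 / 48 = 77.9167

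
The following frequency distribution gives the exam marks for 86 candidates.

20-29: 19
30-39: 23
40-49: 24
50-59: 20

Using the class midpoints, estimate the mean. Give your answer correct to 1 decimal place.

39.7

Midpoints: 24.5, 34.5, 44.5, 54.5
Σfm = 19×24.5 + 23×34.5 + 24×44.5 + 20×54.5 = 3417
n = Σf = 86
Mean = 3417 / 86 = 39.7326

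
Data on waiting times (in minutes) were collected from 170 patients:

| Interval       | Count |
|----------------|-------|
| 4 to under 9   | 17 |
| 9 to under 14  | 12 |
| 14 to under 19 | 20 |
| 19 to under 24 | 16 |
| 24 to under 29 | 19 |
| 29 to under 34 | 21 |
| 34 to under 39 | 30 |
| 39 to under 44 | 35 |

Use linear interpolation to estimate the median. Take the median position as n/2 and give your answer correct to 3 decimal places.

Cumulative frequencies: 17, 29, 49, 65, 84, 105, 135, 170
n = 170; position = n/2 = 85.
This falls in the class 29 to under 34: L = 29, F = 84, f = 21, h = 5.
Median ≈ 29 + ((85 − 84) / 21) × 5 = 29.2381

29.238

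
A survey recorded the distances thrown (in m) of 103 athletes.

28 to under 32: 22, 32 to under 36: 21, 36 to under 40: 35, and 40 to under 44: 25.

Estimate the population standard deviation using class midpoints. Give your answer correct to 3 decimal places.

Midpoints: 30, 34, 38, 42
n = 103, Σfm = 3754, mean = 36.4466
Σfm² = 138716
Σf(m − x̄)² = Σfm² − (Σfm)²/n = 138716 − 3754²/103 = 1895.4563
Population variance = 1895.4563 / 103 = 18.4025
Standard deviation = √18.4025 = 4.2898

4.290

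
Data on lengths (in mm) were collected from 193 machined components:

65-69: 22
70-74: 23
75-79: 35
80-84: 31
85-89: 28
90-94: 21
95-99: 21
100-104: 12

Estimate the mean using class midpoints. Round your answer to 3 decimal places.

Midpoints: 67, 72, 77, 82, 87, 92, 97, 102
Σfm = 22×67 + 23×72 + 35×77 + 31×82 + 28×87 + 21×92 + 21×97 + 12×102 = 15996
n = Σf = 193
Mean = 15996 / 193 = 82.8808

82.881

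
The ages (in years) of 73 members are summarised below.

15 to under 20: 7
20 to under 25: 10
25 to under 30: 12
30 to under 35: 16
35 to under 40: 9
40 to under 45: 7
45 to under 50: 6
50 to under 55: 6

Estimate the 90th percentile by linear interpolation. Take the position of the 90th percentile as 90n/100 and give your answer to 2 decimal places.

48.92

Cumulative frequencies: 7, 17, 29, 45, 54, 61, 67, 73
n = 73; position = 90n/100 = 65.7.
This falls in the class 45 to under 50: L = 45, F = 61, f = 6, h = 5.
90th percentile ≈ 45 + ((65.7 − 61) / 6) × 5 = 48.9167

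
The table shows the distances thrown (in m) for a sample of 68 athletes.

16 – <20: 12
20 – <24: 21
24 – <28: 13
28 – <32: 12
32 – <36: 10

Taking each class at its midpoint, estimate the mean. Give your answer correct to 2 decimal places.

Midpoints: 18, 22, 26, 30, 34
Σfm = 12×18 + 21×22 + 13×26 + 12×30 + 10×34 = 1716
n = Σf = 68
Mean = 1716 / 68 = 25.2353

25.24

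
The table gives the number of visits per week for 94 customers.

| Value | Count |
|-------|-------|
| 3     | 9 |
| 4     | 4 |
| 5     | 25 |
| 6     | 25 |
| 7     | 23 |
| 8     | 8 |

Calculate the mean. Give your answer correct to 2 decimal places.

5.78

Values: 3, 4, 5, 6, 7, 8
Σfx = 9×3 + 4×4 + 25×5 + 25×6 + 23×7 + 8×8 = 543
n = Σf = 94
Mean = 543 / 94 = 5.7766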